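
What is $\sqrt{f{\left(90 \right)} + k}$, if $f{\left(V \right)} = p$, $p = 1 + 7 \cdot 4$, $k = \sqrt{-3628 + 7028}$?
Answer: $\sqrt{29 + 10 \sqrt{34}} \approx 9.344$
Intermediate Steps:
$k = 10 \sqrt{34}$ ($k = \sqrt{3400} = 10 \sqrt{34} \approx 58.31$)
$p = 29$ ($p = 1 + 28 = 29$)
$f{\left(V \right)} = 29$
$\sqrt{f{\left(90 \right)} + k} = \sqrt{29 + 10 \sqrt{34}}$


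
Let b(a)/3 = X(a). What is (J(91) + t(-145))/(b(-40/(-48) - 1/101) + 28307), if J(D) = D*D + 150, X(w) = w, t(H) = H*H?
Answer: 5950112/5718513 ≈ 1.0405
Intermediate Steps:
t(H) = H²
J(D) = 150 + D² (J(D) = D² + 150 = 150 + D²)
b(a) = 3*a
(J(91) + t(-145))/(b(-40/(-48) - 1/101) + 28307) = ((150 + 91²) + (-145)²)/(3*(-40/(-48) - 1/101) + 28307) = ((150 + 8281) + 21025)/(3*(-40*(-1/48) - 1*1/101) + 28307) = (8431 + 21025)/(3*(⅚ - 1/101) + 28307) = 29456/(3*(499/606) + 28307) = 29456/(499/202 + 28307) = 29456/(5718513/202) = 29456*(202/5718513) = 5950112/5718513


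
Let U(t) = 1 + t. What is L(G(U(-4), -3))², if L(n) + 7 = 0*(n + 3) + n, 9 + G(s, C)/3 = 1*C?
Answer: 1849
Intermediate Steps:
G(s, C) = -27 + 3*C (G(s, C) = -27 + 3*(1*C) = -27 + 3*C)
L(n) = -7 + n (L(n) = -7 + (0*(n + 3) + n) = -7 + (0*(3 + n) + n) = -7 + (0 + n) = -7 + n)
L(G(U(-4), -3))² = (-7 + (-27 + 3*(-3)))² = (-7 + (-27 - 9))² = (-7 - 36)² = (-43)² = 1849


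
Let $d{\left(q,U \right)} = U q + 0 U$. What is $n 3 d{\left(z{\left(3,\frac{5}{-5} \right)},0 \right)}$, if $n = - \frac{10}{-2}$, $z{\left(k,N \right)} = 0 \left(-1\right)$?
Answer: $0$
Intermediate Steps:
$z{\left(k,N \right)} = 0$
$d{\left(q,U \right)} = U q$ ($d{\left(q,U \right)} = U q + 0 = U q$)
$n = 5$ ($n = \left(-10\right) \left(- \frac{1}{2}\right) = 5$)
$n 3 d{\left(z{\left(3,\frac{5}{-5} \right)},0 \right)} = 5 \cdot 3 \cdot 0 \cdot 0 = 15 \cdot 0 = 0$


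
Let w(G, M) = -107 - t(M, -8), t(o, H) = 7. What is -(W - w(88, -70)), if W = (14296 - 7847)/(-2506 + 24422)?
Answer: -2504873/21916 ≈ -114.29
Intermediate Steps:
w(G, M) = -114 (w(G, M) = -107 - 1*7 = -107 - 7 = -114)
W = 6449/21916 ≈ 0.29426
-(W - w(88, -70)) = -(6449/21916 - 1*(-114)) = -(6449/21916 + 114) = -1*2504873/21916 = -2504873/21916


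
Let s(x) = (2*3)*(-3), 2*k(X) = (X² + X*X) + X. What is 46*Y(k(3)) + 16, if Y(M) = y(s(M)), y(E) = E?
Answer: -812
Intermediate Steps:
k(X) = X² + X/2 (k(X) = ((X² + X*X) + X)/2 = ((X² + X²) + X)/2 = (2*X² + X)/2 = (X + 2*X²)/2 = X² + X/2)
s(x) = -18 (s(x) = 6*(-3) = -18)
Y(M) = -18
46*Y(k(3)) + 16 = 46*(-18) + 16 = -828 + 16 = -812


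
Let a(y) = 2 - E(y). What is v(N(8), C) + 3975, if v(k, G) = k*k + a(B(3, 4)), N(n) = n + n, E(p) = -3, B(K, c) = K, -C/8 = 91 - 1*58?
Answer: 4236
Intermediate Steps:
C = -264 (C = -8*(91 - 1*58) = -8*(91 - 58) = -8*33 = -264)
a(y) = 5 (a(y) = 2 - 1*(-3) = 2 + 3 = 5)
N(n) = 2*n
v(k, G) = 5 + k² (v(k, G) = k*k + 5 = k² + 5 = 5 + k²)
v(N(8), C) + 3975 = (5 + (2*8)²) + 3975 = (5 + 16²) + 3975 = (5 + 256) + 3975 = 261 + 3975 = 4236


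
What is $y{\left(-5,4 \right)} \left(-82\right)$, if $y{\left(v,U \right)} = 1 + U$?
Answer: $-410$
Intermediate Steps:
$y{\left(-5,4 \right)} \left(-82\right) = \left(1 + 4\right) \left(-82\right) = 5 \left(-82\right) = -410$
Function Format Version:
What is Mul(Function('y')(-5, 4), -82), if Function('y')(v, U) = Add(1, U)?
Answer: -410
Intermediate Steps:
Mul(Function('y')(-5, 4), -82) = Mul(Add(1, 4), -82) = Mul(5, -82) = -410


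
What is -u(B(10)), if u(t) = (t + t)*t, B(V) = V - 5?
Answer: -50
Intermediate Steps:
B(V) = -5 + V
u(t) = 2*t² (u(t) = (2*t)*t = 2*t²)
-u(B(10)) = -2*(-5 + 10)² = -2*5² = -2*25 = -1*50 = -50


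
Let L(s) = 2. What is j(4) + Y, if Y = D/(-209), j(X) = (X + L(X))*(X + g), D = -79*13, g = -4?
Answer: 1027/209 ≈ 4.9139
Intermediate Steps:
D = -1027
j(X) = (-4 + X)*(2 + X) (j(X) = (X + 2)*(X - 4) = (2 + X)*(-4 + X) = (-4 + X)*(2 + X))
Y = 1027/209 (Y = -1027/(-209) = -1027*(-1/209) = 1027/209 ≈ 4.9139)
j(4) + Y = (-8 + 4**2 - 2*4) + 1027/209 = (-8 + 16 - 8) + 1027/209 = 0 + 1027/209 = 1027/209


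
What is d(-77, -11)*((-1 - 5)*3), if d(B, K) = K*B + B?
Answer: -13860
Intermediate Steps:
d(B, K) = B + B*K (d(B, K) = B*K + B = B + B*K)
d(-77, -11)*((-1 - 5)*3) = (-77*(1 - 11))*((-1 - 5)*3) = (-77*(-10))*(-6*3) = 770*(-18) = -13860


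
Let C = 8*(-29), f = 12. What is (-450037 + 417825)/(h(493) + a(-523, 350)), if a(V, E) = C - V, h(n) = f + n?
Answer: -8053/199 ≈ -40.467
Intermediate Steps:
h(n) = 12 + n
C = -232
a(V, E) = -232 - V
(-450037 + 417825)/(h(493) + a(-523, 350)) = (-450037 + 417825)/((12 + 493) + (-232 - 1*(-523))) = -32212/(505 + (-232 + 523)) = -32212/(505 + 291) = -32212/796 = -32212*1/796 = -8053/199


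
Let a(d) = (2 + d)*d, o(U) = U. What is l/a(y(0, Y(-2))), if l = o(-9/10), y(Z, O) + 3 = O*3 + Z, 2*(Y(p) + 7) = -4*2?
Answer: -1/1360 ≈ -0.00073529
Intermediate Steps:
Y(p) = -11 (Y(p) = -7 + (-4*2)/2 = -7 + (1/2)*(-8) = -7 - 4 = -11)
y(Z, O) = -3 + Z + 3*O (y(Z, O) = -3 + (O*3 + Z) = -3 + (3*O + Z) = -3 + (Z + 3*O) = -3 + Z + 3*O)
a(d) = d*(2 + d)
l = -9/10 ≈ -0.90000
l/a(y(0, Y(-2))) = -9*1/((2 + (-3 + 0 + 3*(-11)))*(-3 + 0 + 3*(-11)))/10 = -9*1/((2 + (-3 + 0 - 33))*(-3 + 0 - 33))/10 = -9*(-1/(36*(2 - 36)))/10 = -9/(10*((-36*(-34)))) = -9/10/1224 = -9/10*1/1224 = -1/1360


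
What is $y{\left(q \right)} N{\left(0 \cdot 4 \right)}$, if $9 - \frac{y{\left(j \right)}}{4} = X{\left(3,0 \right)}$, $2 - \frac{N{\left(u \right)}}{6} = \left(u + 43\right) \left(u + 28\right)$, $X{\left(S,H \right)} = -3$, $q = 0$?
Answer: $-346176$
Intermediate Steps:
$N{\left(u \right)} = 12 - 6 \left(28 + u\right) \left(43 + u\right)$ ($N{\left(u \right)} = 12 - 6 \left(u + 43\right) \left(u + 28\right) = 12 - 6 \left(43 + u\right) \left(28 + u\right) = 12 - 6 \left(28 + u\right) \left(43 + u\right)$)
$y{\left(j \right)} = 48$ ($y{\left(j \right)} = 36 - -12 = 36 + 12 = 48$)
$y{\left(q \right)} N{\left(0 \cdot 4 \right)} = 48 \left(-7212 - 426 \cdot 0 \cdot 4 - 6 \left(0 \cdot 4\right)^{2}\right) = 48 \left(-7212 - 0 - 6 \cdot 0^{2}\right) = 48 \left(-7212 + 0 - 0\right) = 48 \left(-7212 + 0 + 0\right) = 48 \left(-7212\right) = -346176$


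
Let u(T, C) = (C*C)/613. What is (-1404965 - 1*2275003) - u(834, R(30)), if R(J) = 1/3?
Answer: -20302383457/5517 ≈ -3.6800e+6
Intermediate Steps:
R(J) = 1/3
u(T, C) = C**2/613 (u(T, C) = C**2*(1/613) = C**2/613)
(-1404965 - 1*2275003) - u(834, R(30)) = (-1404965 - 1*2275003) - (1/3)**2/613 = (-1404965 - 2275003) - 1/(613*9) = -3679968 - 1*1/5517 = -3679968 - 1/5517 = -20302383457/5517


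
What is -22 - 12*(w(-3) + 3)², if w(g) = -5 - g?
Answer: -34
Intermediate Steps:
-22 - 12*(w(-3) + 3)² = -22 - 12*((-5 - 1*(-3)) + 3)² = -22 - 12*((-5 + 3) + 3)² = -22 - 12*(-2 + 3)² = -22 - 12*1² = -22 - 12*1 = -22 - 12 = -34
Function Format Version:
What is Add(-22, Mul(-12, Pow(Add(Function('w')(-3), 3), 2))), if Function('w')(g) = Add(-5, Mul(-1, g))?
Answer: -34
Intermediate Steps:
Add(-22, Mul(-12, Pow(Add(Function('w')(-3), 3), 2))) = Add(-22, Mul(-12, Pow(Add(Add(-5, Mul(-1, -3)), 3), 2))) = Add(-22, Mul(-12, Pow(Add(Add(-5, 3), 3), 2))) = Add(-22, Mul(-12, Pow(Add(-2, 3), 2))) = Add(-22, Mul(-12, Pow(1, 2))) = Add(-22, Mul(-12, 1)) = Add(-22, -12) = -34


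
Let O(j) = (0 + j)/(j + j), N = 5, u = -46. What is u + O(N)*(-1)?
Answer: -93/2 ≈ -46.500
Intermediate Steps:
O(j) = ½ (O(j) = j/((2*j)) = j*(1/(2*j)) = ½)
u + O(N)*(-1) = -46 + (½)*(-1) = -46 - ½ = -93/2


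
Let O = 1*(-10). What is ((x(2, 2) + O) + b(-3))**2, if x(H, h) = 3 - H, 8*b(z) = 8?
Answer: 64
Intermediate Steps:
b(z) = 1 (b(z) = (1/8)*8 = 1)
O = -10
((x(2, 2) + O) + b(-3))**2 = (((3 - 1*2) - 10) + 1)**2 = (((3 - 2) - 10) + 1)**2 = ((1 - 10) + 1)**2 = (-9 + 1)**2 = (-8)**2 = 64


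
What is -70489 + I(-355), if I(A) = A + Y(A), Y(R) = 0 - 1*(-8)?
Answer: -70836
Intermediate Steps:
Y(R) = 8 (Y(R) = 0 + 8 = 8)
I(A) = 8 + A (I(A) = A + 8 = 8 + A)
-70489 + I(-355) = -70489 + (8 - 355) = -70489 - 347 = -70836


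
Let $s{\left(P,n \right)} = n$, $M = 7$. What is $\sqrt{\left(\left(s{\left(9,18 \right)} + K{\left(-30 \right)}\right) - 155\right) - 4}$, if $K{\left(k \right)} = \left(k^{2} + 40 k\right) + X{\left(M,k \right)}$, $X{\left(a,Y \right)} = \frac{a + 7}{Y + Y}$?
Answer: $\frac{i \sqrt{397110}}{30} \approx 21.006 i$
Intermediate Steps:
$X{\left(a,Y \right)} = \frac{7 + a}{2 Y}$
$K{\left(k \right)} = k^{2} + \frac{7}{k} + 40 k$ ($K{\left(k \right)} = \left(k^{2} + 40 k\right) + \frac{7 + 7}{2 k} = \left(k^{2} + 40 k\right) + \frac{1}{2} \frac{1}{k} 14 = \left(k^{2} + 40 k\right) + \frac{7}{k} = k^{2} + \frac{7}{k} + 40 k$)
$\sqrt{\left(\left(s{\left(9,18 \right)} + K{\left(-30 \right)}\right) - 155\right) - 4} = \sqrt{\left(\left(18 + \frac{7 + \left(-30\right)^{2} \left(40 - 30\right)}{-30}\right) - 155\right) - 4} = \sqrt{\left(\left(18 - \frac{7 + 900 \cdot 10}{30}\right) - 155\right) - 4} = \sqrt{\left(\left(18 - \frac{7 + 9000}{30}\right) - 155\right) - 4} = \sqrt{\left(\left(18 - \frac{9007}{30}\right) - 155\right) - 4} = \sqrt{\left(- \frac{8467}{30} - 155\right) - 4} = \sqrt{- \frac{13117}{30} - 4} = \sqrt{- \frac{13237}{30}} = \frac{i \sqrt{397110}}{30}$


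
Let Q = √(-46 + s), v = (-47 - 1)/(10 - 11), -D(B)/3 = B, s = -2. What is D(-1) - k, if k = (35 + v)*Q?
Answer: 3 - 332*I*√3 ≈ 3.0 - 575.04*I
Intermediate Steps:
D(B) = -3*B
v = 48 (v = -48/(-1) = -48*(-1) = 48)
Q = 4*I*√3 (Q = √(-46 - 2) = √(-48) = 4*I*√3 ≈ 6.9282*I)
k = 332*I*√3 (k = (35 + 48)*(4*I*√3) = 83*(4*I*√3) = 332*I*√3 ≈ 575.04*I)
D(-1) - k = -3*(-1) - 332*I*√3 = 3 - 332*I*√3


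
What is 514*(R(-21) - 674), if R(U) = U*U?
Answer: -119762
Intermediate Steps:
R(U) = U²
514*(R(-21) - 674) = 514*((-21)² - 674) = 514*(441 - 674) = 514*(-233) = -119762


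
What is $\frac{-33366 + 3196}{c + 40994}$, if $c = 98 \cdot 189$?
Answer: $- \frac{15085}{29758} \approx -0.50692$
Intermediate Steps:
$c = 18522$
$\frac{-33366 + 3196}{c + 40994} = \frac{-33366 + 3196}{18522 + 40994} = - \frac{30170}{59516} = \left(-30170\right) \frac{1}{59516} = - \frac{15085}{29758}$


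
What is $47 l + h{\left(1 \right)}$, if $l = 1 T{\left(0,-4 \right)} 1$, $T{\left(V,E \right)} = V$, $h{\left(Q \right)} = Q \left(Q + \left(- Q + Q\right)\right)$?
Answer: $1$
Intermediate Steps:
$h{\left(Q \right)} = Q^{2}$ ($h{\left(Q \right)} = Q \left(Q + 0\right) = Q Q = Q^{2}$)
$l = 0$ ($l = 1 \cdot 0 \cdot 1 = 0 \cdot 1 = 0$)
$47 l + h{\left(1 \right)} = 47 \cdot 0 + 1^{2} = 0 + 1 = 1$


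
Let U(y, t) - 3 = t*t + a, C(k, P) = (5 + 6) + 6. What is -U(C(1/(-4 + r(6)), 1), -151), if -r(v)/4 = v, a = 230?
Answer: -23034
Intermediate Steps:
r(v) = -4*v
C(k, P) = 17 (C(k, P) = 11 + 6 = 17)
U(y, t) = 233 + t**2 (U(y, t) = 3 + (t*t + 230) = 3 + (t**2 + 230) = 3 + (230 + t**2) = 233 + t**2)
-U(C(1/(-4 + r(6)), 1), -151) = -(233 + (-151)**2) = -(233 + 22801) = -1*23034 = -23034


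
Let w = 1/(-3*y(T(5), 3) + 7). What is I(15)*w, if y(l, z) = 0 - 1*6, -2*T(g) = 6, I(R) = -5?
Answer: -⅕ ≈ -0.20000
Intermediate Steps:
T(g) = -3 (T(g) = -½*6 = -3)
y(l, z) = -6 (y(l, z) = 0 - 6 = -6)
w = 1/25 (w = 1/(-3*(-6) + 7) = 1/(18 + 7) = 1/25 ≈ 0.040000)
I(15)*w = -5*1/25 = -⅕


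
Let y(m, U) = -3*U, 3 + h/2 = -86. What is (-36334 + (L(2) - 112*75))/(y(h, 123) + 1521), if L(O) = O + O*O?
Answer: -5591/144 ≈ -38.826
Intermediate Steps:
h = -178 (h = -6 + 2*(-86) = -6 - 172 = -178)
L(O) = O + O²
(-36334 + (L(2) - 112*75))/(y(h, 123) + 1521) = (-36334 + (2*(1 + 2) - 112*75))/(-3*123 + 1521) = (-36334 + (2*3 - 8400))/(-369 + 1521) = (-36334 + (6 - 8400))/1152 = (-36334 - 8394)*(1/1152) = -44728*1/1152 = -5591/144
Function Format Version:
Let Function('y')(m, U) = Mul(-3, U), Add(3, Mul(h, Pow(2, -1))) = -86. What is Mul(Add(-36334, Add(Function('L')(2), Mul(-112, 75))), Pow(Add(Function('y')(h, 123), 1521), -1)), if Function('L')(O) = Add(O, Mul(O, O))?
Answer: Rational(-5591, 144) ≈ -38.826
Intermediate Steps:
h = -178 (h = Add(-6, Mul(2, -86)) = Add(-6, -172) = -178)
Function('L')(O) = Add(O, Pow(O, 2))
Mul(Add(-36334, Add(Function('L')(2), Mul(-112, 75))), Pow(Add(Function('y')(h, 123), 1521), -1)) = Mul(Add(-36334, Add(Mul(2, Add(1, 2)), Mul(-112, 75))), Pow(Add(Mul(-3, 123), 1521), -1)) = Mul(Add(-36334, Add(Mul(2, 3), -8400)), Pow(Add(-369, 1521), -1)) = Mul(Add(-36334, Add(6, -8400)), Pow(1152, -1)) = Mul(Add(-36334, -8394), Rational(1, 1152)) = Mul(-44728, Rational(1, 1152)) = Rational(-5591, 144)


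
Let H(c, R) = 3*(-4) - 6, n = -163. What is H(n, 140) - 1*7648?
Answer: -7666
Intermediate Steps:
H(c, R) = -18 (H(c, R) = -12 - 6 = -18)
H(n, 140) - 1*7648 = -18 - 1*7648 = -18 - 7648 = -7666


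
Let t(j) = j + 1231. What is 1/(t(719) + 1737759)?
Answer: 1/1739709 ≈ 5.7481e-7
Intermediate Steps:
t(j) = 1231 + j
1/(t(719) + 1737759) = 1/((1231 + 719) + 1737759) = 1/(1950 + 1737759) = 1/1739709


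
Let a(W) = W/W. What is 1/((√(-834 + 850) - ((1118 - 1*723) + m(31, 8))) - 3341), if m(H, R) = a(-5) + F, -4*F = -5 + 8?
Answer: -4/14929 ≈ -0.00026793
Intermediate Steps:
F = -¾ (F = -(-5 + 8)/4 = -¼*3 = -¾ ≈ -0.75000)
a(W) = 1
m(H, R) = ¼ (m(H, R) = 1 - ¾ = ¼)
1/((√(-834 + 850) - ((1118 - 1*723) + m(31, 8))) - 3341) = 1/((√(-834 + 850) - ((1118 - 1*723) + ¼)) - 3341) = 1/((√16 - ((1118 - 723) + ¼)) - 3341) = 1/((4 - (395 + ¼)) - 3341) = 1/((4 - 1*1581/4) - 3341) = 1/((4 - 1581/4) - 3341) = 1/(-1565/4 - 3341) = 1/(-14929/4) = -4/14929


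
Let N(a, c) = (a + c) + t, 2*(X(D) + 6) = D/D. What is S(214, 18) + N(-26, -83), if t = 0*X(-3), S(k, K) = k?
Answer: 105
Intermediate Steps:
X(D) = -11/2 (X(D) = -6 + (D/D)/2 = -6 + (½)*1 = -6 + ½ = -11/2)
t = 0 (t = 0*(-11/2) = 0)
N(a, c) = a + c (N(a, c) = (a + c) + 0 = a + c)
S(214, 18) + N(-26, -83) = 214 + (-26 - 83) = 214 - 109 = 105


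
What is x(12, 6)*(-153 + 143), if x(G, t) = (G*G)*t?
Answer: -8640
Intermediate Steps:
x(G, t) = t*G² (x(G, t) = G²*t = t*G²)
x(12, 6)*(-153 + 143) = (6*12²)*(-153 + 143) = (6*144)*(-10) = 864*(-10) = -8640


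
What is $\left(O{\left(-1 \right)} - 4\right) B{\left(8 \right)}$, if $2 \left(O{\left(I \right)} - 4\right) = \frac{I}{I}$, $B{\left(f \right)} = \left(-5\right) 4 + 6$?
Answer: $-7$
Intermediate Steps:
$B{\left(f \right)} = -14$ ($B{\left(f \right)} = -20 + 6 = -14$)
$O{\left(I \right)} = \frac{9}{2}$ ($O{\left(I \right)} = 4 + \frac{I \frac{1}{I}}{2} = 4 + \frac{1}{2} \cdot 1 = 4 + \frac{1}{2} = \frac{9}{2}$)
$\left(O{\left(-1 \right)} - 4\right) B{\left(8 \right)} = \left(\frac{9}{2} - 4\right) \left(-14\right) = \frac{1}{2} \left(-14\right) = -7$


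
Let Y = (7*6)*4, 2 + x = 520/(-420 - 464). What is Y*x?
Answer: -7392/17 ≈ -434.82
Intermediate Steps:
x = -44/17 (x = -2 + 520/(-420 - 464) = -2 + 520/(-884) = -2 + 520*(-1/884) = -2 - 10/17 = -44/17 ≈ -2.5882)
Y = 168 (Y = 42*4 = 168)
Y*x = 168*(-44/17) = -7392/17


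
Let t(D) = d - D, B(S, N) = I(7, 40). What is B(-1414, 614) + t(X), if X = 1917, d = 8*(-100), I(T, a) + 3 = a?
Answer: -2680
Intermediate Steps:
I(T, a) = -3 + a
B(S, N) = 37 (B(S, N) = -3 + 40 = 37)
d = -800
t(D) = -800 - D
B(-1414, 614) + t(X) = 37 + (-800 - 1*1917) = 37 + (-800 - 1917) = 37 - 2717 = -2680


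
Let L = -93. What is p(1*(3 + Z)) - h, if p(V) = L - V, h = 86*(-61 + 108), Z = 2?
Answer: -4140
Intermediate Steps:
h = 4042 (h = 86*47 = 4042)
p(V) = -93 - V
p(1*(3 + Z)) - h = (-93 - (3 + 2)) - 1*4042 = (-93 - 5) - 4042 = -98 - 4042 = -4140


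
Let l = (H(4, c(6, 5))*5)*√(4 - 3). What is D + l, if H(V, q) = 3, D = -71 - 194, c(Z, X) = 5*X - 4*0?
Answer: -250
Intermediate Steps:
c(Z, X) = 5*X (c(Z, X) = 5*X + 0 = 5*X)
D = -265
l = 15 (l = (3*5)*√(4 - 3) = 15*√1 = 15*1 = 15)
D + l = -265 + 15 = -250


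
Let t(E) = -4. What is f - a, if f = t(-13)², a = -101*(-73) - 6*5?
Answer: -7327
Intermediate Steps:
a = 7343 (a = 7373 - 30 = 7343)
f = 16 (f = (-4)² = 16)
f - a = 16 - 1*7343 = 16 - 7343 = -7327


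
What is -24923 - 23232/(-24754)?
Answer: -308460355/12377 ≈ -24922.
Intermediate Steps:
-24923 - 23232/(-24754) = -24923 - 23232*(-1/24754) = -24923 + 11616/12377 = -308460355/12377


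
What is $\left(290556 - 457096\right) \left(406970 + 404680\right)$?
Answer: $-135172191000$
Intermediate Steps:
$\left(290556 - 457096\right) \left(406970 + 404680\right) = \left(-166540\right) 811650 = -135172191000$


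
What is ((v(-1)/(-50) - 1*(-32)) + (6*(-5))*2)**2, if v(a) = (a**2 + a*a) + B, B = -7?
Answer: 77841/100 ≈ 778.41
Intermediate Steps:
v(a) = -7 + 2*a**2 (v(a) = (a**2 + a*a) - 7 = (a**2 + a**2) - 7 = 2*a**2 - 7 = -7 + 2*a**2)
((v(-1)/(-50) - 1*(-32)) + (6*(-5))*2)**2 = (((-7 + 2*(-1)**2)/(-50) - 1*(-32)) + (6*(-5))*2)**2 = (((-7 + 2*1)*(-1/50) + 32) - 30*2)**2 = (((-7 + 2)*(-1/50) + 32) - 60)**2 = ((-5*(-1/50) + 32) - 60)**2 = ((1/10 + 32) - 60)**2 = (321/10 - 60)**2 = (-279/10)**2 = 77841/100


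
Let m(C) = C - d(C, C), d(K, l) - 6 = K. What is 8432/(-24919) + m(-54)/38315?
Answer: -323221594/954771485 ≈ -0.33853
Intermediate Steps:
d(K, l) = 6 + K
m(C) = -6 (m(C) = C - (6 + C) = C + (-6 - C) = -6)
8432/(-24919) + m(-54)/38315 = 8432/(-24919) - 6/38315 = 8432*(-1/24919) - 6*1/38315 = -8432/24919 - 6/38315 = -323221594/954771485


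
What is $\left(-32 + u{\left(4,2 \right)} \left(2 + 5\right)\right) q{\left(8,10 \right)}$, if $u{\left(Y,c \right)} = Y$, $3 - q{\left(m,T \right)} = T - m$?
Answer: $-4$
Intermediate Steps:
$q{\left(m,T \right)} = 3 + m - T$ ($q{\left(m,T \right)} = 3 - \left(T - m\right) = 3 + m - T$)
$\left(-32 + u{\left(4,2 \right)} \left(2 + 5\right)\right) q{\left(8,10 \right)} = \left(-32 + 4 \left(2 + 5\right)\right) \left(3 + 8 - 10\right) = \left(-32 + 4 \cdot 7\right) \left(3 + 8 - 10\right) = \left(-32 + 28\right) 1 = \left(-4\right) 1 = -4$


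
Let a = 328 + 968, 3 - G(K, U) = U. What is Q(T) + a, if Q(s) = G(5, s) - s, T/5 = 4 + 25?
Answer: 1009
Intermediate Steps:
G(K, U) = 3 - U
a = 1296
T = 145 (T = 5*(4 + 25) = 5*29 = 145)
Q(s) = 3 - 2*s (Q(s) = (3 - s) - s = 3 - 2*s)
Q(T) + a = (3 - 2*145) + 1296 = (3 - 290) + 1296 = -287 + 1296 = 1009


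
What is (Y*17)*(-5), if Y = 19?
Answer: -1615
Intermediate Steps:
(Y*17)*(-5) = (19*17)*(-5) = 323*(-5) = -1615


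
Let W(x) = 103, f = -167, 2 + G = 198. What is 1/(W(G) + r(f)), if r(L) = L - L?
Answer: 1/103 ≈ 0.0097087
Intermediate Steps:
G = 196 (G = -2 + 198 = 196)
r(L) = 0
1/(W(G) + r(f)) = 1/(103 + 0) = 1/103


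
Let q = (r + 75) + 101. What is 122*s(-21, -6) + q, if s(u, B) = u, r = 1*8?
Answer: -2378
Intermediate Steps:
r = 8
q = 184 (q = (8 + 75) + 101 = 83 + 101 = 184)
122*s(-21, -6) + q = 122*(-21) + 184 = -2562 + 184 = -2378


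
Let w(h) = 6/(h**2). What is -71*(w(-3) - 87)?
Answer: 18389/3 ≈ 6129.7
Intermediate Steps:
w(h) = 6/h**2
-71*(w(-3) - 87) = -71*(6/(-3)**2 - 87) = -71*(6*(1/9) - 87) = -71*(2/3 - 87) = -71*(-259/3) = 18389/3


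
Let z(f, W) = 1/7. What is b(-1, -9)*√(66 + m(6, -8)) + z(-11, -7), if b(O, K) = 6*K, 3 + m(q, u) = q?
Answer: ⅐ - 54*√69 ≈ -448.42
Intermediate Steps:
m(q, u) = -3 + q
z(f, W) = ⅐
b(-1, -9)*√(66 + m(6, -8)) + z(-11, -7) = (6*(-9))*√(66 + (-3 + 6)) + ⅐ = -54*√(66 + 3) + ⅐ = -54*√69 + ⅐ = ⅐ - 54*√69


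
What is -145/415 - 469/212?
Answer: -45075/17596 ≈ -2.5617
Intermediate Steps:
-145/415 - 469/212 = -145*1/415 - 469*1/212 = -29/83 - 469/212 = -45075/17596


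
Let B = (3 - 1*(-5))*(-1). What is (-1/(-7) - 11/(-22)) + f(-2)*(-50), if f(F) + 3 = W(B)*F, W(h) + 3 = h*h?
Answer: 87509/14 ≈ 6250.6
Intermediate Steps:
B = -8 (B = (3 + 5)*(-1) = 8*(-1) = -8)
W(h) = -3 + h**2 (W(h) = -3 + h*h = -3 + h**2)
f(F) = -3 + 61*F (f(F) = -3 + (-3 + (-8)**2)*F = -3 + (-3 + 64)*F = -3 + 61*F)
(-1/(-7) - 11/(-22)) + f(-2)*(-50) = (-1/(-7) - 11/(-22)) + (-3 + 61*(-2))*(-50) = (-1*(-1/7) - 11*(-1/22)) + (-3 - 122)*(-50) = (1/7 + 1/2) - 125*(-50) = 9/14 + 6250 = 87509/14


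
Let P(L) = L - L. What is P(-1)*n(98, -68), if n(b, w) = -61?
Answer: 0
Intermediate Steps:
P(L) = 0
P(-1)*n(98, -68) = 0*(-61) = 0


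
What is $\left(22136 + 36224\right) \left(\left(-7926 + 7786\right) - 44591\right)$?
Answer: $-2610501160$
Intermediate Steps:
$\left(22136 + 36224\right) \left(\left(-7926 + 7786\right) - 44591\right) = 58360 \left(-140 - 44591\right) = 58360 \left(-44731\right) = -2610501160$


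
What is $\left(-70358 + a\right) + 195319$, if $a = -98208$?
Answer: $26753$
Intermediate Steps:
$\left(-70358 + a\right) + 195319 = \left(-70358 - 98208\right) + 195319 = -168566 + 195319 = 26753$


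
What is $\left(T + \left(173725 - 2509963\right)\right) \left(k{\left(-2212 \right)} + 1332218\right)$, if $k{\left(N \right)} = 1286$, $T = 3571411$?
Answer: $1647108136192$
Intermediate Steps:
$\left(T + \left(173725 - 2509963\right)\right) \left(k{\left(-2212 \right)} + 1332218\right) = \left(3571411 + \left(173725 - 2509963\right)\right) \left(1286 + 1332218\right) = \left(3571411 - 2336238\right) 1333504 = 1235173 \cdot 1333504 = 1647108136192$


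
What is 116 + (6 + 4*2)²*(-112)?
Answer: -21836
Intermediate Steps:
116 + (6 + 4*2)²*(-112) = 116 + (6 + 8)²*(-112) = 116 + 14²*(-112) = 116 + 196*(-112) = 116 - 21952 = -21836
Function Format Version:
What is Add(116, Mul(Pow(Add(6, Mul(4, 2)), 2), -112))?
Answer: -21836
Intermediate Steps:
Add(116, Mul(Pow(Add(6, Mul(4, 2)), 2), -112)) = Add(116, Mul(Pow(Add(6, 8), 2), -112)) = Add(116, Mul(Pow(14, 2), -112)) = Add(116, Mul(196, -112)) = Add(116, -21952) = -21836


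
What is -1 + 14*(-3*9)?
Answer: -379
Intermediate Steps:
-1 + 14*(-3*9) = -1 + 14*(-27) = -1 - 378 = -379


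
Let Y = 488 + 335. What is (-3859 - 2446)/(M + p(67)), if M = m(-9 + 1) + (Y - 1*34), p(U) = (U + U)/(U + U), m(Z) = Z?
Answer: -6305/782 ≈ -8.0627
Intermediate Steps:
Y = 823
p(U) = 1 (p(U) = (2*U)/((2*U)) = (2*U)*(1/(2*U)) = 1)
M = 781 (M = (-9 + 1) + (823 - 1*34) = -8 + (823 - 34) = -8 + 789 = 781)
(-3859 - 2446)/(M + p(67)) = (-3859 - 2446)/(781 + 1) = -6305/782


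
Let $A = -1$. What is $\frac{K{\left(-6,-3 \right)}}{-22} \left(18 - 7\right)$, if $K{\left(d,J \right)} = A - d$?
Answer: $- \frac{5}{2} \approx -2.5$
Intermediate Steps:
$K{\left(d,J \right)} = -1 - d$
$\frac{K{\left(-6,-3 \right)}}{-22} \left(18 - 7\right) = \frac{-1 - -6}{-22} \left(18 - 7\right) = - \frac{-1 + 6}{22} \left(18 - 7\right) = \left(- \frac{1}{22}\right) 5 \cdot 11 = \left(- \frac{5}{22}\right) 11 = - \frac{5}{2}$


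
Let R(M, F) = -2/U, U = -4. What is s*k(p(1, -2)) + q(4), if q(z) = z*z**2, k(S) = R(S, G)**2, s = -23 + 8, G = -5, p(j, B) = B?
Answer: 241/4 ≈ 60.250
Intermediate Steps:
s = -15
R(M, F) = 1/2 (R(M, F) = -2/(-4) = -2*(-1/4) = 1/2)
k(S) = 1/4 (k(S) = (1/2)**2 = 1/4)
q(z) = z**3
s*k(p(1, -2)) + q(4) = -15*1/4 + 4**3 = -15/4 + 64 = 241/4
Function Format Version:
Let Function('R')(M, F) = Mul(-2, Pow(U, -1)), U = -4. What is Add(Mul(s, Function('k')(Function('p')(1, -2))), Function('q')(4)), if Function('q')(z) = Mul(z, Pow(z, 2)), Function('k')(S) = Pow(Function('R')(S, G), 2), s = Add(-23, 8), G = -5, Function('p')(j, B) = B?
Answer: Rational(241, 4) ≈ 60.250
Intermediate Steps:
s = -15
Function('R')(M, F) = Rational(1, 2) (Function('R')(M, F) = Mul(-2, Pow(-4, -1)) = Mul(-2, Rational(-1, 4)) = Rational(1, 2))
Function('k')(S) = Rational(1, 4) (Function('k')(S) = Pow(Rational(1, 2), 2) = Rational(1, 4))
Function('q')(z) = Pow(z, 3)
Add(Mul(s, Function('k')(Function('p')(1, -2))), Function('q')(4)) = Add(Mul(-15, Rational(1, 4)), Pow(4, 3)) = Add(Rational(-15, 4), 64) = Rational(241, 4)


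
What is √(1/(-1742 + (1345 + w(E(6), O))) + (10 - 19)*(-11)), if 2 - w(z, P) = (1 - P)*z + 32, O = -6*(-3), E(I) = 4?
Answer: 2*√3189715/359 ≈ 9.9497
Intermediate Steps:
O = 18
w(z, P) = -30 - z*(1 - P) (w(z, P) = 2 - ((1 - P)*z + 32) = 2 - (z*(1 - P) + 32) = 2 - (32 + z*(1 - P)) = 2 + (-32 - z*(1 - P)) = -30 - z*(1 - P))
√(1/(-1742 + (1345 + w(E(6), O))) + (10 - 19)*(-11)) = √(1/(-1742 + (1345 + (-30 - 1*4 + 18*4))) + (10 - 19)*(-11)) = √(1/(-1742 + (1345 + (-30 - 4 + 72))) - 9*(-11)) = √(1/(-1742 + (1345 + 38)) + 99) = √(1/(-1742 + 1383) + 99) = √(1/(-359) + 99) = √(-1/359 + 99) = √(35540/359) = 2*√3189715/359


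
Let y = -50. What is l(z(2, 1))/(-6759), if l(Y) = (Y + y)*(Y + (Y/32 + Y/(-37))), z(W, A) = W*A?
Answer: 1189/83361 ≈ 0.014263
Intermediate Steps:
z(W, A) = A*W
l(Y) = 1189*Y*(-50 + Y)/1184 (l(Y) = (Y - 50)*(Y + (Y/32 + Y/(-37))) = (-50 + Y)*(Y + (Y*(1/32) + Y*(-1/37))) = (-50 + Y)*(Y + (Y/32 - Y/37)) = (-50 + Y)*(Y + 5*Y/1184) = (-50 + Y)*(1189*Y/1184) = 1189*Y*(-50 + Y)/1184)
l(z(2, 1))/(-6759) = (1189*(1*2)*(-50 + 1*2)/1184)/(-6759) = ((1189/1184)*2*(-50 + 2))*(-1/6759) = ((1189/1184)*2*(-48))*(-1/6759) = -3567/37*(-1/6759) = 1189/83361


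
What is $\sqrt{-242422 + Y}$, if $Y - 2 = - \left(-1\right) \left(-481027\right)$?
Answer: $3 i \sqrt{80383} \approx 850.56 i$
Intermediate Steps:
$Y = -481025$ ($Y = 2 - \left(-1\right) \left(-481027\right) = 2 - 481027 = -481025$)
$\sqrt{-242422 + Y} = \sqrt{-242422 - 481025} = \sqrt{-723447} = 3 i \sqrt{80383}$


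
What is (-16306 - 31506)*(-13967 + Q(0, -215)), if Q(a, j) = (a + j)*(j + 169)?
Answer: 194929524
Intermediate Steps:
Q(a, j) = (169 + j)*(a + j) (Q(a, j) = (a + j)*(169 + j) = (169 + j)*(a + j))
(-16306 - 31506)*(-13967 + Q(0, -215)) = (-16306 - 31506)*(-13967 + ((-215)**2 + 169*0 + 169*(-215) + 0*(-215))) = -47812*(-13967 + (46225 + 0 - 36335 + 0)) = -47812*(-13967 + 9890) = -47812*(-4077) = 194929524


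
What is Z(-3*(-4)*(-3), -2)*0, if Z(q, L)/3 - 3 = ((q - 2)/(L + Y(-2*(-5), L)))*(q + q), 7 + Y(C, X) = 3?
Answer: 0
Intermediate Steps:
Y(C, X) = -4 (Y(C, X) = -7 + 3 = -4)
Z(q, L) = 9 + 6*q*(-2 + q)/(-4 + L) (Z(q, L) = 9 + 3*(((q - 2)/(L - 4))*(q + q)) = 9 + 3*(((-2 + q)/(-4 + L))*(2*q)) = 9 + 3*(2*q*(-2 + q)/(-4 + L)) = 9 + 6*q*(-2 + q)/(-4 + L))
Z(-3*(-4)*(-3), -2)*0 = (3*(-12 - 4*(-3*(-4))*(-3) + 2*(-3*(-4)*(-3))² + 3*(-2))/(-4 - 2))*0 = (3*(-12 - 48*(-3) + 2*(12*(-3))² - 6)/(-6))*0 = (3*(-⅙)*(-12 - 4*(-36) + 2*(-36)² - 6))*0 = (3*(-⅙)*(-12 + 144 + 2*1296 - 6))*0 = (3*(-⅙)*(-12 + 144 + 2592 - 6))*0 = (3*(-⅙)*2718)*0 = -1359*0 = 0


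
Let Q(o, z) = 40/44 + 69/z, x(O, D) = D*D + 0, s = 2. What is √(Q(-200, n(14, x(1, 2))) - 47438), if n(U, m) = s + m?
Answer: I*√22953986/22 ≈ 217.77*I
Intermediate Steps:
x(O, D) = D² (x(O, D) = D² + 0 = D²)
n(U, m) = 2 + m
Q(o, z) = 10/11 + 69/z (Q(o, z) = 40*(1/44) + 69/z = 10/11 + 69/z)
√(Q(-200, n(14, x(1, 2))) - 47438) = √((10/11 + 69/(2 + 2²)) - 47438) = √((10/11 + 69/(2 + 4)) - 47438) = √((10/11 + 69/6) - 47438) = √((10/11 + 69*(⅙)) - 47438) = √((10/11 + 23/2) - 47438) = √(273/22 - 47438) = √(-1043363/22) = I*√22953986/22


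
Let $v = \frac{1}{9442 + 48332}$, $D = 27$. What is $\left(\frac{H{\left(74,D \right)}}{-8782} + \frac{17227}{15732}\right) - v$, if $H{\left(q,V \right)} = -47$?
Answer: $\frac{31822699283}{28920162276} \approx 1.1004$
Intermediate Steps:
$v = \frac{1}{57774} \approx 1.7309 \cdot 10^{-5}$
$\left(\frac{H{\left(74,D \right)}}{-8782} + \frac{17227}{15732}\right) - v = \left(- \frac{47}{-8782} + \frac{17227}{15732}\right) - \frac{1}{57774} = \left(\left(-47\right) \left(- \frac{1}{8782}\right) + 17227 \cdot \frac{1}{15732}\right) - \frac{1}{57774} = \left(\frac{47}{8782} + \frac{749}{684}\right) - \frac{1}{57774} = \frac{3304933}{3003444} - \frac{1}{57774} = \frac{31822699283}{28920162276}$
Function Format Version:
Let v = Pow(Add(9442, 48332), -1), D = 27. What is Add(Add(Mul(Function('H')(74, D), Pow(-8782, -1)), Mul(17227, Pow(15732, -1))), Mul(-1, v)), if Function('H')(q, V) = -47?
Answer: Rational(31822699283, 28920162276) ≈ 1.1004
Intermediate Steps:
v = Rational(1, 57774) (v = Pow(57774, -1) = Rational(1, 57774) ≈ 1.7309e-5)
Add(Add(Mul(Function('H')(74, D), Pow(-8782, -1)), Mul(17227, Pow(15732, -1))), Mul(-1, v)) = Add(Add(Mul(-47, Pow(-8782, -1)), Mul(17227, Pow(15732, -1))), Mul(-1, Rational(1, 57774))) = Add(Add(Mul(-47, Rational(-1, 8782)), Mul(17227, Rational(1, 15732))), Rational(-1, 57774)) = Add(Add(Rational(47, 8782), Rational(749, 684)), Rational(-1, 57774)) = Add(Rational(3304933, 3003444), Rational(-1, 57774)) = Rational(31822699283, 28920162276)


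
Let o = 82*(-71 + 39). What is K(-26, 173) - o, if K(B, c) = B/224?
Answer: 293875/112 ≈ 2623.9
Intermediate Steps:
K(B, c) = B/224 (K(B, c) = B*(1/224) = B/224)
o = -2624 (o = 82*(-32) = -2624)
K(-26, 173) - o = (1/224)*(-26) - 1*(-2624) = -13/112 + 2624 = 293875/112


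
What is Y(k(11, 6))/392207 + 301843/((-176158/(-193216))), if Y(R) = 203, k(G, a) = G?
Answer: 11436932059976645/34545200353 ≈ 3.3107e+5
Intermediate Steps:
Y(k(11, 6))/392207 + 301843/((-176158/(-193216))) = 203/392207 + 301843/((-176158/(-193216))) = 203*(1/392207) + 301843/((-176158*(-1/193216))) = 203/392207 + 301843/(88079/96608) = 203/392207 + 301843*(96608/88079) = 203/392207 + 29160448544/88079 = 11436932059976645/34545200353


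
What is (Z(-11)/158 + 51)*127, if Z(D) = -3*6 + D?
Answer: 1019683/158 ≈ 6453.7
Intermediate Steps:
Z(D) = -18 + D
(Z(-11)/158 + 51)*127 = ((-18 - 11)/158 + 51)*127 = (-29*1/158 + 51)*127 = (-29/158 + 51)*127 = (8029/158)*127 = 1019683/158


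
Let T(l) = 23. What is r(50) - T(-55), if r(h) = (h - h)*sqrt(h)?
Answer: -23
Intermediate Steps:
r(h) = 0 (r(h) = 0*sqrt(h) = 0)
r(50) - T(-55) = 0 - 1*23 = 0 - 23 = -23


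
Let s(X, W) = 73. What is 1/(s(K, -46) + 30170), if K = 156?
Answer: 1/30243 ≈ 3.3066e-5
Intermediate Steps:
1/(s(K, -46) + 30170) = 1/(73 + 30170) = 1/30243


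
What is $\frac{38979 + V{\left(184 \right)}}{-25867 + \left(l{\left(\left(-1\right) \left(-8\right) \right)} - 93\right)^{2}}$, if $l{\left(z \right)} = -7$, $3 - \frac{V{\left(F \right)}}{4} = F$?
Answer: $- \frac{38255}{15867} \approx -2.411$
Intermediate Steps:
$V{\left(F \right)} = 12 - 4 F$
$\frac{38979 + V{\left(184 \right)}}{-25867 + \left(l{\left(\left(-1\right) \left(-8\right) \right)} - 93\right)^{2}} = \frac{38979 + \left(12 - 736\right)}{-25867 + \left(-7 - 93\right)^{2}} = \frac{38979 + \left(12 - 736\right)}{-25867 + \left(-100\right)^{2}} = \frac{38979 - 724}{-25867 + 10000} = \frac{38255}{-15867} = 38255 \left(- \frac{1}{15867}\right) = - \frac{38255}{15867}$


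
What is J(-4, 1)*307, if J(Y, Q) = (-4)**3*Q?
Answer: -19648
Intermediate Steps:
J(Y, Q) = -64*Q
J(-4, 1)*307 = -64*1*307 = -64*307 = -19648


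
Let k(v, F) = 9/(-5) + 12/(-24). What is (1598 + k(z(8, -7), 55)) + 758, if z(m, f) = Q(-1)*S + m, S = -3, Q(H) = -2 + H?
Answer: 23537/10 ≈ 2353.7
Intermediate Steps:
z(m, f) = 9 + m (z(m, f) = (-2 - 1)*(-3) + m = -3*(-3) + m = 9 + m)
k(v, F) = -23/10 (k(v, F) = 9*(-⅕) + 12*(-1/24) = -9/5 - ½ = -23/10)
(1598 + k(z(8, -7), 55)) + 758 = (1598 - 23/10) + 758 = 15957/10 + 758 = 23537/10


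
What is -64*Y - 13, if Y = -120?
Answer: 7667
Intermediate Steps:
-64*Y - 13 = -64*(-120) - 13 = 7680 - 13 = 7667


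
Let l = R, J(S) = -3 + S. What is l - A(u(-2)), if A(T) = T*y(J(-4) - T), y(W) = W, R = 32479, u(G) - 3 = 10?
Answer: 32739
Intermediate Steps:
u(G) = 13 (u(G) = 3 + 10 = 13)
l = 32479
A(T) = T*(-7 - T) (A(T) = T*((-3 - 4) - T) = T*(-7 - T))
l - A(u(-2)) = 32479 - (-1)*13*(7 + 13) = 32479 - (-1)*13*20 = 32479 - 1*(-260) = 32479 + 260 = 32739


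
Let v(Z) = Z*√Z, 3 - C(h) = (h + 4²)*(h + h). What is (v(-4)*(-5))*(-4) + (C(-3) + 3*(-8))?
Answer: 57 - 160*I ≈ 57.0 - 160.0*I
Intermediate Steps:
C(h) = 3 - 2*h*(16 + h) (C(h) = 3 - (h + 4²)*(h + h) = 3 - (h + 16)*2*h = 3 - (16 + h)*2*h = 3 - 2*h*(16 + h))
v(Z) = Z^(3/2)
(v(-4)*(-5))*(-4) + (C(-3) + 3*(-8)) = ((-4)^(3/2)*(-5))*(-4) + ((3 - 32*(-3) - 2*(-3)²) + 3*(-8)) = (-8*I*(-5))*(-4) + ((3 + 96 - 2*9) - 24) = (40*I)*(-4) + ((3 + 96 - 18) - 24) = -160*I + (81 - 24) = -160*I + 57 = 57 - 160*I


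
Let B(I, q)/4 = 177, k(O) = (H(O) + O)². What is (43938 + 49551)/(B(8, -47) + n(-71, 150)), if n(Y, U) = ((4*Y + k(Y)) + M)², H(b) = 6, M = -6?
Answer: 93489/15484933 ≈ 0.0060374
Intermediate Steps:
k(O) = (6 + O)²
B(I, q) = 708 (B(I, q) = 4*177 = 708)
n(Y, U) = (-6 + (6 + Y)² + 4*Y)² (n(Y, U) = ((4*Y + (6 + Y)²) - 6)² = (((6 + Y)² + 4*Y) - 6)² = (-6 + (6 + Y)² + 4*Y)²)
(43938 + 49551)/(B(8, -47) + n(-71, 150)) = (43938 + 49551)/(708 + (-6 + (6 - 71)² + 4*(-71))²) = 93489/(708 + (-6 + (-65)² - 284)²) = 93489/(708 + (-6 + 4225 - 284)²) = 93489/(708 + 3935²) = 93489/(708 + 15484225) = 93489/15484933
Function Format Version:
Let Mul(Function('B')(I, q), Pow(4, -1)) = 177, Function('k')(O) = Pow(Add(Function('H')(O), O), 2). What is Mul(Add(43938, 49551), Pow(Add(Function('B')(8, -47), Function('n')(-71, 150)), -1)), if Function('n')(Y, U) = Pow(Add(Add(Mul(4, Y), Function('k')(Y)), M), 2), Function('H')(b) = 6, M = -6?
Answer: Rational(93489, 15484933) ≈ 0.0060374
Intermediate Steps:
Function('k')(O) = Pow(Add(6, O), 2)
Function('B')(I, q) = 708 (Function('B')(I, q) = Mul(4, 177) = 708)
Function('n')(Y, U) = Pow(Add(-6, Pow(Add(6, Y), 2), Mul(4, Y)), 2) (Function('n')(Y, U) = Pow(Add(Add(Mul(4, Y), Pow(Add(6, Y), 2)), -6), 2) = Pow(Add(Add(Pow(Add(6, Y), 2), Mul(4, Y)), -6), 2) = Pow(Add(-6, Pow(Add(6, Y), 2), Mul(4, Y)), 2))
Mul(Add(43938, 49551), Pow(Add(Function('B')(8, -47), Function('n')(-71, 150)), -1)) = Mul(Add(43938, 49551), Pow(Add(708, Pow(Add(-6, Pow(Add(6, -71), 2), Mul(4, -71)), 2)), -1)) = Mul(93489, Pow(Add(708, Pow(Add(-6, Pow(-65, 2), -284), 2)), -1)) = Mul(93489, Pow(Add(708, Pow(Add(-6, 4225, -284), 2)), -1)) = Mul(93489, Pow(Add(708, Pow(3935, 2)), -1)) = Mul(93489, Pow(Add(708, 15484225), -1)) = Mul(93489, Pow(15484933, -1)) = Mul(93489, Rational(1, 15484933)) = Rational(93489, 15484933)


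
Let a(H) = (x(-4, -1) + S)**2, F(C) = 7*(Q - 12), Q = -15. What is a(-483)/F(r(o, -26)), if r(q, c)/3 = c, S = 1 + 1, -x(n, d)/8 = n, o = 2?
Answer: -1156/189 ≈ -6.1164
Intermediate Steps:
x(n, d) = -8*n
S = 2
r(q, c) = 3*c
F(C) = -189 (F(C) = 7*(-15 - 12) = 7*(-27) = -189)
a(H) = 1156 (a(H) = (-8*(-4) + 2)**2 = (32 + 2)**2 = 34**2 = 1156)
a(-483)/F(r(o, -26)) = 1156/(-189) = 1156*(-1/189) = -1156/189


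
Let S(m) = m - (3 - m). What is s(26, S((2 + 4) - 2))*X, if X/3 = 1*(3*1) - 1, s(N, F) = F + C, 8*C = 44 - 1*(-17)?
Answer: 303/4 ≈ 75.750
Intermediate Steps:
C = 61/8 (C = (44 - 1*(-17))/8 = (44 + 17)/8 = (1/8)*61 = 61/8 ≈ 7.6250)
S(m) = -3 + 2*m (S(m) = m + (-3 + m) = -3 + 2*m)
s(N, F) = 61/8 + F (s(N, F) = F + 61/8 = 61/8 + F)
X = 6 (X = 3*(1*(3*1) - 1) = 3*(1*3 - 1) = 3*(3 - 1) = 3*2 = 6)
s(26, S((2 + 4) - 2))*X = (61/8 + (-3 + 2*((2 + 4) - 2)))*6 = (61/8 + (-3 + 2*(6 - 2)))*6 = (61/8 + (-3 + 2*4))*6 = (61/8 + (-3 + 8))*6 = (61/8 + 5)*6 = (101/8)*6 = 303/4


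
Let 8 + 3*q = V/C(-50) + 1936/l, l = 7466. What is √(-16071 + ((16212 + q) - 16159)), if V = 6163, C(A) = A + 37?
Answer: I*√342914847169791/145587 ≈ 127.2*I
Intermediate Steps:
C(A) = 37 + A
q = -23382127/145587 (q = -8/3 + (6163/(37 - 50) + 1936/7466)/3 = -8/3 + (6163/(-13) + 1936*(1/7466))/3 = -8/3 + (6163*(-1/13) + 968/3733)/3 = -8/3 + (-6163/13 + 968/3733)/3 = -8/3 + (⅓)*(-22993895/48529) = -8/3 - 22993895/145587 = -23382127/145587 ≈ -160.61)
√(-16071 + ((16212 + q) - 16159)) = √(-16071 + ((16212 - 23382127/145587) - 16159)) = √(-16071 + (2336874317/145587 - 16159)) = √(-16071 - 15666016/145587) = √(-2355394693/145587) = I*√342914847169791/145587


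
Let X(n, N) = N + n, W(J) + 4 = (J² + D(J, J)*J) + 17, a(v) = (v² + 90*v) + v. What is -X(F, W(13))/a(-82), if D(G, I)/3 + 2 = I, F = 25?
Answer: 106/123 ≈ 0.86179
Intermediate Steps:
D(G, I) = -6 + 3*I
a(v) = v² + 91*v
W(J) = 13 + J² + J*(-6 + 3*J) (W(J) = -4 + ((J² + (-6 + 3*J)*J) + 17) = -4 + ((J² + J*(-6 + 3*J)) + 17) = -4 + (17 + J² + J*(-6 + 3*J)) = 13 + J² + J*(-6 + 3*J))
-X(F, W(13))/a(-82) = -((13 - 6*13 + 4*13²) + 25)/((-82*(91 - 82))) = -((13 - 78 + 4*169) + 25)/((-82*9)) = -((13 - 78 + 676) + 25)/(-738) = -(611 + 25)*(-1)/738 = -636*(-1)/738 = -1*(-106/123) = 106/123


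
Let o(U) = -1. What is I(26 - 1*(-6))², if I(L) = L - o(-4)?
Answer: 1089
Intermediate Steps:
I(L) = 1 + L (I(L) = L - 1*(-1) = L + 1 = 1 + L)
I(26 - 1*(-6))² = (1 + (26 - 1*(-6)))² = (1 + (26 + 6))² = (1 + 32)² = 33² = 1089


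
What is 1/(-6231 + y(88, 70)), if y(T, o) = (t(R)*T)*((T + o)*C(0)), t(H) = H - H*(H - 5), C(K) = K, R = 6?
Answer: -1/6231 ≈ -0.00016049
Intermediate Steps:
t(H) = H - H*(-5 + H)
y(T, o) = 0 (y(T, o) = ((6*(6 - 1*6))*T)*((T + o)*0) = ((6*(6 - 6))*T)*0 = ((6*0)*T)*0 = (0*T)*0 = 0*0 = 0)
1/(-6231 + y(88, 70)) = 1/(-6231 + 0) = 1/(-6231) = -1/6231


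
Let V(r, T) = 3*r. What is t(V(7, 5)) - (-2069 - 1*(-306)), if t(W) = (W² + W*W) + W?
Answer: 2666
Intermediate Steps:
t(W) = W + 2*W² (t(W) = (W² + W²) + W = 2*W² + W = W + 2*W²)
t(V(7, 5)) - (-2069 - 1*(-306)) = (3*7)*(1 + 2*(3*7)) - (-2069 - 1*(-306)) = 21*(1 + 2*21) - (-2069 + 306) = 21*(1 + 42) - 1*(-1763) = 21*43 + 1763 = 903 + 1763 = 2666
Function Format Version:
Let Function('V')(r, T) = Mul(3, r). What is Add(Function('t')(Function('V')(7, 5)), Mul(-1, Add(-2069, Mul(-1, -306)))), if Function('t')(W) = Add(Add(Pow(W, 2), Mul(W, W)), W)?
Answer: 2666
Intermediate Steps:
Function('t')(W) = Add(W, Mul(2, Pow(W, 2))) (Function('t')(W) = Add(Add(Pow(W, 2), Pow(W, 2)), W) = Add(Mul(2, Pow(W, 2)), W) = Add(W, Mul(2, Pow(W, 2))))
Add(Function('t')(Function('V')(7, 5)), Mul(-1, Add(-2069, Mul(-1, -306)))) = Add(Mul(Mul(3, 7), Add(1, Mul(2, Mul(3, 7)))), Mul(-1, Add(-2069, Mul(-1, -306)))) = Add(Mul(21, Add(1, Mul(2, 21))), Mul(-1, Add(-2069, 306))) = Add(Mul(21, Add(1, 42)), Mul(-1, -1763)) = Add(Mul(21, 43), 1763) = Add(903, 1763) = 2666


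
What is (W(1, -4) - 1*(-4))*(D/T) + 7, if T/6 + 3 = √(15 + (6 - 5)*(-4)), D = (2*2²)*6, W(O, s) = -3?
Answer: 19 + 4*√11 ≈ 32.266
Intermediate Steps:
D = 48 (D = (2*4)*6 = 8*6 = 48)
T = -18 + 6*√11 (T = -18 + 6*√(15 + (6 - 5)*(-4)) = -18 + 6*√(15 + 1*(-4)) = -18 + 6*√(15 - 4) = -18 + 6*√11 ≈ 1.8997)
(W(1, -4) - 1*(-4))*(D/T) + 7 = (-3 - 1*(-4))*(48/(-18 + 6*√11)) + 7 = (-3 + 4)*(48/(-18 + 6*√11)) + 7 = 1*(48/(-18 + 6*√11)) + 7 = 48/(-18 + 6*√11) + 7 = 7 + 48/(-18 + 6*√11)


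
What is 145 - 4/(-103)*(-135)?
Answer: 14395/103 ≈ 139.76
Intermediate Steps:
145 - 4/(-103)*(-135) = 145 - 4*(-1/103)*(-135) = 145 + (4/103)*(-135) = 145 - 540/103 = 14395/103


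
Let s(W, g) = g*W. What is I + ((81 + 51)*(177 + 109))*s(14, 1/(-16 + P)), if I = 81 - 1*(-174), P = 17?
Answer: 528783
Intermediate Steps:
s(W, g) = W*g
I = 255 (I = 81 + 174 = 255)
I + ((81 + 51)*(177 + 109))*s(14, 1/(-16 + P)) = 255 + ((81 + 51)*(177 + 109))*(14/(-16 + 17)) = 255 + (132*286)*(14/1) = 255 + 37752*(14*1) = 255 + 37752*14 = 255 + 528528 = 528783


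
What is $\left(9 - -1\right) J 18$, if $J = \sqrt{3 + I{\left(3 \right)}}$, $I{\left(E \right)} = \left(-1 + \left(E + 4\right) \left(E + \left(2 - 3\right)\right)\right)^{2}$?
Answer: $360 \sqrt{43} \approx 2360.7$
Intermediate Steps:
$I{\left(E \right)} = \left(-1 + \left(-1 + E\right) \left(4 + E\right)\right)^{2}$ ($I{\left(E \right)} = \left(-1 + \left(4 + E\right) \left(E - 1\right)\right)^{2} = \left(-1 + \left(4 + E\right) \left(-1 + E\right)\right)^{2} = \left(-1 + \left(-1 + E\right) \left(4 + E\right)\right)^{2}$)
$J = 2 \sqrt{43}$ ($J = \sqrt{3 + \left(-5 + 3^{2} + 3 \cdot 3\right)^{2}} = \sqrt{3 + \left(-5 + 9 + 9\right)^{2}} = \sqrt{3 + 13^{2}} = \sqrt{3 + 169} = \sqrt{172} = 2 \sqrt{43} \approx 13.115$)
$\left(9 - -1\right) J 18 = \left(9 - -1\right) 2 \sqrt{43} \cdot 18 = \left(9 + 1\right) 2 \sqrt{43} \cdot 18 = 10 \cdot 2 \sqrt{43} \cdot 18 = 20 \sqrt{43} \cdot 18 = 360 \sqrt{43}$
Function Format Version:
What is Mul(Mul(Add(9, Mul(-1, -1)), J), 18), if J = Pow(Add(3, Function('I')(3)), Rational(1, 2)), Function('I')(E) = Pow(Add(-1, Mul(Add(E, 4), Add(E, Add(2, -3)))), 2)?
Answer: Mul(360, Pow(43, Rational(1, 2))) ≈ 2360.7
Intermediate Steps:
Function('I')(E) = Pow(Add(-1, Mul(Add(-1, E), Add(4, E))), 2) (Function('I')(E) = Pow(Add(-1, Mul(Add(4, E), Add(E, -1))), 2) = Pow(Add(-1, Mul(Add(4, E), Add(-1, E))), 2) = Pow(Add(-1, Mul(Add(-1, E), Add(4, E))), 2))
J = Mul(2, Pow(43, Rational(1, 2))) (J = Pow(Add(3, Pow(Add(-5, Pow(3, 2), Mul(3, 3)), 2)), Rational(1, 2)) = Pow(Add(3, Pow(Add(-5, 9, 9), 2)), Rational(1, 2)) = Pow(Add(3, Pow(13, 2)), Rational(1, 2)) = Pow(Add(3, 169), Rational(1, 2)) = Pow(172, Rational(1, 2)) = Mul(2, Pow(43, Rational(1, 2))) ≈ 13.115)
Mul(Mul(Add(9, Mul(-1, -1)), J), 18) = Mul(Mul(Add(9, Mul(-1, -1)), Mul(2, Pow(43, Rational(1, 2)))), 18) = Mul(Mul(Add(9, 1), Mul(2, Pow(43, Rational(1, 2)))), 18) = Mul(Mul(10, Mul(2, Pow(43, Rational(1, 2)))), 18) = Mul(Mul(20, Pow(43, Rational(1, 2))), 18) = Mul(360, Pow(43, Rational(1, 2)))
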